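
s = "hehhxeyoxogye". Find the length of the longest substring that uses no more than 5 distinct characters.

add h: window [h] (1 distinct), len 1
add e: window [h, e] (2 distinct), len 2
add h: window [h, e, h] (2 distinct), len 3
add h: window [h, e, h, h] (2 distinct), len 4
add x: window [h, e, h, h, x] (3 distinct), len 5
add e: window [h, e, h, h, x, e] (3 distinct), len 6
add y: window [h, e, h, h, x, e, y] (4 distinct), len 7
add o: window [h, e, h, h, x, e, y, o] (5 distinct), len 8
add x: window [h, e, h, h, x, e, y, o, x] (5 distinct), len 9
add o: window [h, e, h, h, x, e, y, o, x, o] (5 distinct), len 10
add g: window [x, e, y, o, x, o, g] (5 distinct), len 7
add y: window [x, e, y, o, x, o, g, y] (5 distinct), len 8
add e: window [x, e, y, o, x, o, g, y, e] (5 distinct), len 9
Longest length with ≤5 distinct: 10.

10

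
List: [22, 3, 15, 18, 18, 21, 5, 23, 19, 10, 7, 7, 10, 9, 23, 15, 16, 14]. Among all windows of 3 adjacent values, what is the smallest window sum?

24

[22, 3, 15] → sum 40
[3, 15, 18] → sum 36
[15, 18, 18] → sum 51
[18, 18, 21] → sum 57
[18, 21, 5] → sum 44
[21, 5, 23] → sum 49
[5, 23, 19] → sum 47
[23, 19, 10] → sum 52
[19, 10, 7] → sum 36
[10, 7, 7] → sum 24
[7, 7, 10] → sum 24
[7, 10, 9] → sum 26
[10, 9, 23] → sum 42
[9, 23, 15] → sum 47
[23, 15, 16] → sum 54
[15, 16, 14] → sum 45
Smallest of these is 24.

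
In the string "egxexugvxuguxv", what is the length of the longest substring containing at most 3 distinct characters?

[e] 1 distinct, len 1
[e, g] 2 distinct, len 2
[e, g, x] 3 distinct, len 3
[e, g, x, e] 3 distinct, len 4
[e, g, x, e, x] 3 distinct, len 5
[x, e, x, u] 3 distinct, len 4
[x, u, g] 3 distinct, len 3
[u, g, v] 3 distinct, len 3
[g, v, x] 3 distinct, len 3
[v, x, u] 3 distinct, len 3
[x, u, g] 3 distinct, len 3
[x, u, g, u] 3 distinct, len 4
[x, u, g, u, x] 3 distinct, len 5
[u, x, v] 3 distinct, len 3
Longest length with ≤3 distinct: 5.

5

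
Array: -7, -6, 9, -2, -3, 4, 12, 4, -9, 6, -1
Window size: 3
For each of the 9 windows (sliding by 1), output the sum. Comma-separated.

-7 -6 9 → sum -4
-6 9 -2 → sum 1
9 -2 -3 → sum 4
-2 -3 4 → sum -1
-3 4 12 → sum 13
4 12 4 → sum 20
12 4 -9 → sum 7
4 -9 6 → sum 1
-9 6 -1 → sum -4

-4, 1, 4, -1, 13, 20, 7, 1, -4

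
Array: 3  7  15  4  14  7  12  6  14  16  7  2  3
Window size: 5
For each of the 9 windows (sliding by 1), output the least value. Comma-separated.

Sliding a size-5 window across the 13 values:
(3, 7, 15, 4, 14) → min 3
(7, 15, 4, 14, 7) → min 4
(15, 4, 14, 7, 12) → min 4
(4, 14, 7, 12, 6) → min 4
(14, 7, 12, 6, 14) → min 6
(7, 12, 6, 14, 16) → min 6
(12, 6, 14, 16, 7) → min 6
(6, 14, 16, 7, 2) → min 2
(14, 16, 7, 2, 3) → min 2

3, 4, 4, 4, 6, 6, 6, 2, 2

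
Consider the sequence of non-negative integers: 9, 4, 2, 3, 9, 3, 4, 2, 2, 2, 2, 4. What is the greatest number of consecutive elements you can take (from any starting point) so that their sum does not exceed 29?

9

→ 9: sum 9, len 1
→ 4: sum 13, len 2
→ 2: sum 15, len 3
→ 3: sum 18, len 4
→ 9: sum 27, len 5
→ 3 (dropped 9): sum 21, len 5
→ 4: sum 25, len 6
→ 2: sum 27, len 7
→ 2: sum 29, len 8
→ 2 (dropped 4): sum 27, len 8
→ 2: sum 29, len 9
→ 4 (dropped 2, 3): sum 28, len 8
Longest length seen: 9.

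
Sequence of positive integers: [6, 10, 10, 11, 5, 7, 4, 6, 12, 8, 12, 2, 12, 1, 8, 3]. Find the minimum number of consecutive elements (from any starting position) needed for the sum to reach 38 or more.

add 6: running sum 6 < 38
add 10: running sum 16 < 38
add 10: running sum 26 < 38
add 11: running sum 37 < 38
end 4: [6, 10, 10, 11, 5] sum 42, len 5
end 5: [10, 10, 11, 5, 7] sum 43, len 5
end 6: [10, 10, 11, 5, 7, 4] sum 47, len 6
end 7: [10, 11, 5, 7, 4, 6] sum 43, len 6
end 8: [11, 5, 7, 4, 6, 12] sum 45, len 6
end 9: [5, 7, 4, 6, 12, 8] sum 42, len 6
end 10: [6, 12, 8, 12] sum 38, len 4
end 11: [6, 12, 8, 12, 2] sum 40, len 5
end 12: [12, 8, 12, 2, 12] sum 46, len 5
end 13: [12, 8, 12, 2, 12, 1] sum 47, len 6
end 14: [8, 12, 2, 12, 1, 8] sum 43, len 6
end 15: [12, 2, 12, 1, 8, 3] sum 38, len 6
Shortest qualifying length: 4.

4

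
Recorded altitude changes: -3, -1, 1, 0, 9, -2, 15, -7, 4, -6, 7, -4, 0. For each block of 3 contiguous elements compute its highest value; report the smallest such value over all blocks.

Each size-3 window and its max:
(-3, -1, 1) → max 1
(-1, 1, 0) → max 1
(1, 0, 9) → max 9
(0, 9, -2) → max 9
(9, -2, 15) → max 15
(-2, 15, -7) → max 15
(15, -7, 4) → max 15
(-7, 4, -6) → max 4
(4, -6, 7) → max 7
(-6, 7, -4) → max 7
(7, -4, 0) → max 7
Smallest of these is 1.

1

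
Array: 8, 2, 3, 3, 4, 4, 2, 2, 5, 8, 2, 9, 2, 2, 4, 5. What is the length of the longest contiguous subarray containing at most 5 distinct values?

add 8: window [8] (1 distinct), len 1
add 2: window [8, 2] (2 distinct), len 2
add 3: window [8, 2, 3] (3 distinct), len 3
add 3: window [8, 2, 3, 3] (3 distinct), len 4
add 4: window [8, 2, 3, 3, 4] (4 distinct), len 5
add 4: window [8, 2, 3, 3, 4, 4] (4 distinct), len 6
add 2: window [8, 2, 3, 3, 4, 4, 2] (4 distinct), len 7
add 2: window [8, 2, 3, 3, 4, 4, 2, 2] (4 distinct), len 8
add 5: window [8, 2, 3, 3, 4, 4, 2, 2, 5] (5 distinct), len 9
add 8: window [8, 2, 3, 3, 4, 4, 2, 2, 5, 8] (5 distinct), len 10
add 2: window [8, 2, 3, 3, 4, 4, 2, 2, 5, 8, 2] (5 distinct), len 11
add 9: window [4, 4, 2, 2, 5, 8, 2, 9] (5 distinct), len 8
add 2: window [4, 4, 2, 2, 5, 8, 2, 9, 2] (5 distinct), len 9
add 2: window [4, 4, 2, 2, 5, 8, 2, 9, 2, 2] (5 distinct), len 10
add 4: window [4, 4, 2, 2, 5, 8, 2, 9, 2, 2, 4] (5 distinct), len 11
add 5: window [4, 4, 2, 2, 5, 8, 2, 9, 2, 2, 4, 5] (5 distinct), len 12
Longest length with ≤5 distinct: 12.

12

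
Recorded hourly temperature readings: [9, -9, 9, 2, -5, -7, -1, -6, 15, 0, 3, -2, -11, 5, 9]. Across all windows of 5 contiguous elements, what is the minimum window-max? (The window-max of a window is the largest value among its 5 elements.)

Each size-5 window and its max:
[9, -9, 9, 2, -5] → max 9
[-9, 9, 2, -5, -7] → max 9
[9, 2, -5, -7, -1] → max 9
[2, -5, -7, -1, -6] → max 2
[-5, -7, -1, -6, 15] → max 15
[-7, -1, -6, 15, 0] → max 15
[-1, -6, 15, 0, 3] → max 15
[-6, 15, 0, 3, -2] → max 15
[15, 0, 3, -2, -11] → max 15
[0, 3, -2, -11, 5] → max 5
[3, -2, -11, 5, 9] → max 9
Minimum of these is 2.

2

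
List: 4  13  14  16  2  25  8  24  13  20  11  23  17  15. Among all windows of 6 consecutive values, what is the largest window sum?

108

4 13 14 16 2 25 → sum 74
13 14 16 2 25 8 → sum 78
14 16 2 25 8 24 → sum 89
16 2 25 8 24 13 → sum 88
2 25 8 24 13 20 → sum 92
25 8 24 13 20 11 → sum 101
8 24 13 20 11 23 → sum 99
24 13 20 11 23 17 → sum 108
13 20 11 23 17 15 → sum 99
Largest of these is 108.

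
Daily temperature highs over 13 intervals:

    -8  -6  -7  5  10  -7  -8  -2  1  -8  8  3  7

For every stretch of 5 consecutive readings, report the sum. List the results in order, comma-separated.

-6, -5, -7, -2, -6, -24, -9, 2, 11

-8 -6 -7 5 10 → sum -6
-6 -7 5 10 -7 → sum -5
-7 5 10 -7 -8 → sum -7
5 10 -7 -8 -2 → sum -2
10 -7 -8 -2 1 → sum -6
-7 -8 -2 1 -8 → sum -24
-8 -2 1 -8 8 → sum -9
-2 1 -8 8 3 → sum 2
1 -8 8 3 7 → sum 11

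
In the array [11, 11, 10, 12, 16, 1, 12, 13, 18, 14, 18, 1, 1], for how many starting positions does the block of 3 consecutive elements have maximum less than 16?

11 11 10 → max 11  < 16 ✓
11 10 12 → max 12  < 16 ✓
10 12 16 → max 16
12 16 1 → max 16
16 1 12 → max 16
1 12 13 → max 13  < 16 ✓
12 13 18 → max 18
13 18 14 → max 18
18 14 18 → max 18
14 18 1 → max 18
18 1 1 → max 18
3 windows satisfy the condition.

3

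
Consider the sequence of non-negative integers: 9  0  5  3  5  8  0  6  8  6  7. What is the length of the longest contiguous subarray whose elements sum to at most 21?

6

Extend to the right; shrink from the left whenever the sum exceeds 21:
→ 9: sum 9, len 1
→ 0: sum 9, len 2
→ 5: sum 14, len 3
→ 3: sum 17, len 4
→ 5 (dropped 9): sum 13, len 4
→ 8: sum 21, len 5
→ 0: sum 21, len 6
→ 6 (dropped 0, 5, 3): sum 19, len 4
→ 8 (dropped 5, 8): sum 14, len 3
→ 6: sum 20, len 4
→ 7 (dropped 0, 6): sum 21, len 3
Longest length seen: 6.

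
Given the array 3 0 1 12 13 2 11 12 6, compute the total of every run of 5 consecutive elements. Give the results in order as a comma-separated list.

Sliding a size-5 window across the 9 values:
[3, 0, 1, 12, 13] → sum 29
[0, 1, 12, 13, 2] → sum 28
[1, 12, 13, 2, 11] → sum 39
[12, 13, 2, 11, 12] → sum 50
[13, 2, 11, 12, 6] → sum 44

29, 28, 39, 50, 44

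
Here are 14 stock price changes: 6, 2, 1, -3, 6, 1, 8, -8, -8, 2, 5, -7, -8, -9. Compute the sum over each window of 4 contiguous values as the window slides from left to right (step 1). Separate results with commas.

6, 6, 5, 12, 7, -7, -6, -9, -8, -8, -19

Sliding a size-4 window across the 14 values:
6 2 1 -3 → sum 6
2 1 -3 6 → sum 6
1 -3 6 1 → sum 5
-3 6 1 8 → sum 12
6 1 8 -8 → sum 7
1 8 -8 -8 → sum -7
8 -8 -8 2 → sum -6
-8 -8 2 5 → sum -9
-8 2 5 -7 → sum -8
2 5 -7 -8 → sum -8
5 -7 -8 -9 → sum -19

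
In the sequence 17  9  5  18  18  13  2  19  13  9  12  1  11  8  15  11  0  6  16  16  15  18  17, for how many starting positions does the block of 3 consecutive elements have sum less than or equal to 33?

[17, 9, 5] → sum 31  ≤ 33 ✓
[9, 5, 18] → sum 32  ≤ 33 ✓
[5, 18, 18] → sum 41
[18, 18, 13] → sum 49
[18, 13, 2] → sum 33  ≤ 33 ✓
[13, 2, 19] → sum 34
[2, 19, 13] → sum 34
[19, 13, 9] → sum 41
[13, 9, 12] → sum 34
[9, 12, 1] → sum 22  ≤ 33 ✓
[12, 1, 11] → sum 24  ≤ 33 ✓
[1, 11, 8] → sum 20  ≤ 33 ✓
[11, 8, 15] → sum 34
[8, 15, 11] → sum 34
[15, 11, 0] → sum 26  ≤ 33 ✓
[11, 0, 6] → sum 17  ≤ 33 ✓
[0, 6, 16] → sum 22  ≤ 33 ✓
[6, 16, 16] → sum 38
[16, 16, 15] → sum 47
[16, 15, 18] → sum 49
[15, 18, 17] → sum 50
9 windows satisfy the condition.

9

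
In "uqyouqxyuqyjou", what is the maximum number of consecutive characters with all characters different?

add u: [u] len 1
add q: [u, q] len 2
add y: [u, q, y] len 3
add o: [u, q, y, o] len 4
add u (repeat u, move left end past it): [q, y, o, u] len 4
add q (repeat q, move left end past it): [y, o, u, q] len 4
add x: [y, o, u, q, x] len 5
add y (repeat y, move left end past it): [o, u, q, x, y] len 5
add u (repeat u, move left end past it): [q, x, y, u] len 4
add q (repeat q, move left end past it): [x, y, u, q] len 4
add y (repeat y, move left end past it): [u, q, y] len 3
add j: [u, q, y, j] len 4
add o: [u, q, y, j, o] len 5
add u (repeat u, move left end past it): [q, y, j, o, u] len 5
Longest all-distinct length: 5.

5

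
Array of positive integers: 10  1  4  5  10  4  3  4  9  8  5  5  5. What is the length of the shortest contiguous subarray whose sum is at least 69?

13

add 10: running sum 10 < 69
add 1: running sum 11 < 69
add 4: running sum 15 < 69
add 5: running sum 20 < 69
add 10: running sum 30 < 69
add 4: running sum 34 < 69
add 3: running sum 37 < 69
add 4: running sum 41 < 69
add 9: running sum 50 < 69
add 8: running sum 58 < 69
add 5: running sum 63 < 69
add 5: running sum 68 < 69
add 5: shortest ending here [10, 1, 4, 5, 10, 4, 3, 4, 9, 8, 5, 5, 5] sum 73, len 13
Shortest qualifying length: 13.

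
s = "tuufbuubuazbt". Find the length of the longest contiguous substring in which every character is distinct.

5

[t] len 1
[t, u] len 2
[u] len 1
[u, f] len 2
[u, f, b] len 3
[f, b, u] len 3
[u] len 1
[u, b] len 2
[b, u] len 2
[b, u, a] len 3
[b, u, a, z] len 4
[u, a, z, b] len 4
[u, a, z, b, t] len 5
Longest all-distinct length: 5.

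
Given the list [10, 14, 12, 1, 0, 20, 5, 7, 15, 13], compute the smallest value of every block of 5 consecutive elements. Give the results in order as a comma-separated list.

(10, 14, 12, 1, 0) → min 0
(14, 12, 1, 0, 20) → min 0
(12, 1, 0, 20, 5) → min 0
(1, 0, 20, 5, 7) → min 0
(0, 20, 5, 7, 15) → min 0
(20, 5, 7, 15, 13) → min 5

0, 0, 0, 0, 0, 5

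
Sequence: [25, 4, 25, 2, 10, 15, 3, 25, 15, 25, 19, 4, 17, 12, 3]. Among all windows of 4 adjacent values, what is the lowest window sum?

30

Window sums for each of the 12 positions:
25 4 25 2 → sum 56
4 25 2 10 → sum 41
25 2 10 15 → sum 52
2 10 15 3 → sum 30
10 15 3 25 → sum 53
15 3 25 15 → sum 58
3 25 15 25 → sum 68
25 15 25 19 → sum 84
15 25 19 4 → sum 63
25 19 4 17 → sum 65
19 4 17 12 → sum 52
4 17 12 3 → sum 36
Lowest of these is 30.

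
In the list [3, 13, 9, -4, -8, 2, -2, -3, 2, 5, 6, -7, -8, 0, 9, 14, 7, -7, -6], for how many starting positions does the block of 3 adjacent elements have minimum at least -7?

11

(3, 13, 9) → min 3  ≥ -7 ✓
(13, 9, -4) → min -4  ≥ -7 ✓
(9, -4, -8) → min -8
(-4, -8, 2) → min -8
(-8, 2, -2) → min -8
(2, -2, -3) → min -3  ≥ -7 ✓
(-2, -3, 2) → min -3  ≥ -7 ✓
(-3, 2, 5) → min -3  ≥ -7 ✓
(2, 5, 6) → min 2  ≥ -7 ✓
(5, 6, -7) → min -7  ≥ -7 ✓
(6, -7, -8) → min -8
(-7, -8, 0) → min -8
(-8, 0, 9) → min -8
(0, 9, 14) → min 0  ≥ -7 ✓
(9, 14, 7) → min 7  ≥ -7 ✓
(14, 7, -7) → min -7  ≥ -7 ✓
(7, -7, -6) → min -7  ≥ -7 ✓
11 windows satisfy the condition.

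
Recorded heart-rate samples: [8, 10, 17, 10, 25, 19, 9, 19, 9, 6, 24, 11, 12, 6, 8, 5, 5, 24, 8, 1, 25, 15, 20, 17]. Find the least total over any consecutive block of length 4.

24

Each size-4 window and its sum:
8 10 17 10 → sum 45
10 17 10 25 → sum 62
17 10 25 19 → sum 71
10 25 19 9 → sum 63
25 19 9 19 → sum 72
19 9 19 9 → sum 56
9 19 9 6 → sum 43
19 9 6 24 → sum 58
9 6 24 11 → sum 50
6 24 11 12 → sum 53
24 11 12 6 → sum 53
11 12 6 8 → sum 37
12 6 8 5 → sum 31
6 8 5 5 → sum 24
8 5 5 24 → sum 42
5 5 24 8 → sum 42
5 24 8 1 → sum 38
24 8 1 25 → sum 58
8 1 25 15 → sum 49
1 25 15 20 → sum 61
25 15 20 17 → sum 77
Least of these is 24.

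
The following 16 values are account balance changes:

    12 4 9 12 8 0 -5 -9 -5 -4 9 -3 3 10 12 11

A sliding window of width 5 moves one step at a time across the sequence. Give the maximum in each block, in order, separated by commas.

12, 12, 12, 12, 8, 0, 9, 9, 9, 10, 12, 12

(12, 4, 9, 12, 8) → max 12
(4, 9, 12, 8, 0) → max 12
(9, 12, 8, 0, -5) → max 12
(12, 8, 0, -5, -9) → max 12
(8, 0, -5, -9, -5) → max 8
(0, -5, -9, -5, -4) → max 0
(-5, -9, -5, -4, 9) → max 9
(-9, -5, -4, 9, -3) → max 9
(-5, -4, 9, -3, 3) → max 9
(-4, 9, -3, 3, 10) → max 10
(9, -3, 3, 10, 12) → max 12
(-3, 3, 10, 12, 11) → max 12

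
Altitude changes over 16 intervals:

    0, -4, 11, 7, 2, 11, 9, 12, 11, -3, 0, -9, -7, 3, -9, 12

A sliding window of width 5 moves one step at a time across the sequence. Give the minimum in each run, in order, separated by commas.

(0, -4, 11, 7, 2) → min -4
(-4, 11, 7, 2, 11) → min -4
(11, 7, 2, 11, 9) → min 2
(7, 2, 11, 9, 12) → min 2
(2, 11, 9, 12, 11) → min 2
(11, 9, 12, 11, -3) → min -3
(9, 12, 11, -3, 0) → min -3
(12, 11, -3, 0, -9) → min -9
(11, -3, 0, -9, -7) → min -9
(-3, 0, -9, -7, 3) → min -9
(0, -9, -7, 3, -9) → min -9
(-9, -7, 3, -9, 12) → min -9

-4, -4, 2, 2, 2, -3, -3, -9, -9, -9, -9, -9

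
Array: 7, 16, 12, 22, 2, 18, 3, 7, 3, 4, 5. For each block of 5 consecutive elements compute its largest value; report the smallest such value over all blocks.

7

Each size-5 window and its max:
[7, 16, 12, 22, 2] → max 22
[16, 12, 22, 2, 18] → max 22
[12, 22, 2, 18, 3] → max 22
[22, 2, 18, 3, 7] → max 22
[2, 18, 3, 7, 3] → max 18
[18, 3, 7, 3, 4] → max 18
[3, 7, 3, 4, 5] → max 7
Smallest of these is 7.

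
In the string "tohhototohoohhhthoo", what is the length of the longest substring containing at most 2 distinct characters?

7

add t: window [t] (1 distinct), len 1
add o: window [t, o] (2 distinct), len 2
add h: window [o, h] (2 distinct), len 2
add h: window [o, h, h] (2 distinct), len 3
add o: window [o, h, h, o] (2 distinct), len 4
add t: window [o, t] (2 distinct), len 2
add o: window [o, t, o] (2 distinct), len 3
add t: window [o, t, o, t] (2 distinct), len 4
add o: window [o, t, o, t, o] (2 distinct), len 5
add h: window [o, h] (2 distinct), len 2
add o: window [o, h, o] (2 distinct), len 3
add o: window [o, h, o, o] (2 distinct), len 4
add h: window [o, h, o, o, h] (2 distinct), len 5
add h: window [o, h, o, o, h, h] (2 distinct), len 6
add h: window [o, h, o, o, h, h, h] (2 distinct), len 7
add t: window [h, h, h, t] (2 distinct), len 4
add h: window [h, h, h, t, h] (2 distinct), len 5
add o: window [h, o] (2 distinct), len 2
add o: window [h, o, o] (2 distinct), len 3
Longest length with ≤2 distinct: 7.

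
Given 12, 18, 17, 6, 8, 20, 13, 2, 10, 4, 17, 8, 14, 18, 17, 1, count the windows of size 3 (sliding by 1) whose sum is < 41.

10

(12, 18, 17) → sum 47
(18, 17, 6) → sum 41
(17, 6, 8) → sum 31  < 41 ✓
(6, 8, 20) → sum 34  < 41 ✓
(8, 20, 13) → sum 41
(20, 13, 2) → sum 35  < 41 ✓
(13, 2, 10) → sum 25  < 41 ✓
(2, 10, 4) → sum 16  < 41 ✓
(10, 4, 17) → sum 31  < 41 ✓
(4, 17, 8) → sum 29  < 41 ✓
(17, 8, 14) → sum 39  < 41 ✓
(8, 14, 18) → sum 40  < 41 ✓
(14, 18, 17) → sum 49
(18, 17, 1) → sum 36  < 41 ✓
10 windows satisfy the condition.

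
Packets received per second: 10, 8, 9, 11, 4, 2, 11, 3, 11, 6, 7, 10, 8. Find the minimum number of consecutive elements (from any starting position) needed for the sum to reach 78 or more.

add 10: running sum 10 < 78
add 8: running sum 18 < 78
add 9: running sum 27 < 78
add 11: running sum 38 < 78
add 4: running sum 42 < 78
add 2: running sum 44 < 78
add 11: running sum 55 < 78
add 3: running sum 58 < 78
add 11: running sum 69 < 78
add 6: running sum 75 < 78
end 10: [10, 8, 9, 11, 4, 2, 11, 3, 11, 6, 7] sum 82, len 11
end 11: [8, 9, 11, 4, 2, 11, 3, 11, 6, 7, 10] sum 82, len 11
end 12: [9, 11, 4, 2, 11, 3, 11, 6, 7, 10, 8] sum 82, len 11
Shortest qualifying length: 11.

11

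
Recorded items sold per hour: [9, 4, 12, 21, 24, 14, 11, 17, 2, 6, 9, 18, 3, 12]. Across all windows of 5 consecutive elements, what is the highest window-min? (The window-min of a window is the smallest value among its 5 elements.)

11

9 4 12 21 24 → min 4
4 12 21 24 14 → min 4
12 21 24 14 11 → min 11
21 24 14 11 17 → min 11
24 14 11 17 2 → min 2
14 11 17 2 6 → min 2
11 17 2 6 9 → min 2
17 2 6 9 18 → min 2
2 6 9 18 3 → min 2
6 9 18 3 12 → min 3
Highest of these is 11.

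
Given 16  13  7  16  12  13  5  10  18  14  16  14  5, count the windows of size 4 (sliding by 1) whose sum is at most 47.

16 13 7 16 → sum 52
13 7 16 12 → sum 48
7 16 12 13 → sum 48
16 12 13 5 → sum 46  ≤ 47 ✓
12 13 5 10 → sum 40  ≤ 47 ✓
13 5 10 18 → sum 46  ≤ 47 ✓
5 10 18 14 → sum 47  ≤ 47 ✓
10 18 14 16 → sum 58
18 14 16 14 → sum 62
14 16 14 5 → sum 49
4 windows satisfy the condition.

4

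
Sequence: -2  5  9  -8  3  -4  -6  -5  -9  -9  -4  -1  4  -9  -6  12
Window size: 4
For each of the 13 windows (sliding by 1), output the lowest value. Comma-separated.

-2 5 9 -8 → min -8
5 9 -8 3 → min -8
9 -8 3 -4 → min -8
-8 3 -4 -6 → min -8
3 -4 -6 -5 → min -6
-4 -6 -5 -9 → min -9
-6 -5 -9 -9 → min -9
-5 -9 -9 -4 → min -9
-9 -9 -4 -1 → min -9
-9 -4 -1 4 → min -9
-4 -1 4 -9 → min -9
-1 4 -9 -6 → min -9
4 -9 -6 12 → min -9

-8, -8, -8, -8, -6, -9, -9, -9, -9, -9, -9, -9, -9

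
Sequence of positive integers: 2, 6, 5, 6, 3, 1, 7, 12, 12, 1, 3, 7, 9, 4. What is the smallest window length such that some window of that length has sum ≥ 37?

add 2: running sum 2 < 37
add 6: running sum 8 < 37
add 5: running sum 13 < 37
add 6: running sum 19 < 37
add 3: running sum 22 < 37
add 1: running sum 23 < 37
add 7: running sum 30 < 37
add 12: shortest ending here [6, 5, 6, 3, 1, 7, 12] sum 40, len 7
add 12: shortest ending here [6, 3, 1, 7, 12, 12] sum 41, len 6
add 1: shortest ending here [6, 3, 1, 7, 12, 12, 1] sum 42, len 7
add 3: shortest ending here [3, 1, 7, 12, 12, 1, 3] sum 39, len 7
add 7: shortest ending here [7, 12, 12, 1, 3, 7] sum 42, len 6
add 9: shortest ending here [12, 12, 1, 3, 7, 9] sum 44, len 6
add 4: shortest ending here [12, 12, 1, 3, 7, 9, 4] sum 48, len 7
Shortest qualifying length: 6.

6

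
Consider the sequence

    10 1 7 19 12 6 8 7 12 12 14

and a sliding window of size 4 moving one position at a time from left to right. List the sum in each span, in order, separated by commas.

[10, 1, 7, 19] → sum 37
[1, 7, 19, 12] → sum 39
[7, 19, 12, 6] → sum 44
[19, 12, 6, 8] → sum 45
[12, 6, 8, 7] → sum 33
[6, 8, 7, 12] → sum 33
[8, 7, 12, 12] → sum 39
[7, 12, 12, 14] → sum 45

37, 39, 44, 45, 33, 33, 39, 45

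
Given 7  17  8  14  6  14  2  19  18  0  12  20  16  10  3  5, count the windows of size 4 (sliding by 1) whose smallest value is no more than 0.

4

7 17 8 14 → min 7
17 8 14 6 → min 6
8 14 6 14 → min 6
14 6 14 2 → min 2
6 14 2 19 → min 2
14 2 19 18 → min 2
2 19 18 0 → min 0  ≤ 0 ✓
19 18 0 12 → min 0  ≤ 0 ✓
18 0 12 20 → min 0  ≤ 0 ✓
0 12 20 16 → min 0  ≤ 0 ✓
12 20 16 10 → min 10
20 16 10 3 → min 3
16 10 3 5 → min 3
4 windows satisfy the condition.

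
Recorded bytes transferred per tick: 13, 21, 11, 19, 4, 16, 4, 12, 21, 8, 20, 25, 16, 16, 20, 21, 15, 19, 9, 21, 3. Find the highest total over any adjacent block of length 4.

Each size-4 window and its sum:
13 21 11 19 → sum 64
21 11 19 4 → sum 55
11 19 4 16 → sum 50
19 4 16 4 → sum 43
4 16 4 12 → sum 36
16 4 12 21 → sum 53
4 12 21 8 → sum 45
12 21 8 20 → sum 61
21 8 20 25 → sum 74
8 20 25 16 → sum 69
20 25 16 16 → sum 77
25 16 16 20 → sum 77
16 16 20 21 → sum 73
16 20 21 15 → sum 72
20 21 15 19 → sum 75
21 15 19 9 → sum 64
15 19 9 21 → sum 64
19 9 21 3 → sum 52
Highest of these is 77.

77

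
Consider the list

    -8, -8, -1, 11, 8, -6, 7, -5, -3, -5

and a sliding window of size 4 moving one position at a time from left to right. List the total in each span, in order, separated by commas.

-6, 10, 12, 20, 4, -7, -6

-8 -8 -1 11 → sum -6
-8 -1 11 8 → sum 10
-1 11 8 -6 → sum 12
11 8 -6 7 → sum 20
8 -6 7 -5 → sum 4
-6 7 -5 -3 → sum -7
7 -5 -3 -5 → sum -6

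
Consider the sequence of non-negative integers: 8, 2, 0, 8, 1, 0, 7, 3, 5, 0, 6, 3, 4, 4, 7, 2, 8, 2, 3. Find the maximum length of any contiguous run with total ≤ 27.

[8] sum 8 len 1
[8, 2] sum 10 len 2
[8, 2, 0] sum 10 len 3
[8, 2, 0, 8] sum 18 len 4
[8, 2, 0, 8, 1] sum 19 len 5
[8, 2, 0, 8, 1, 0] sum 19 len 6
[8, 2, 0, 8, 1, 0, 7] sum 26 len 7
[2, 0, 8, 1, 0, 7, 3] sum 21 len 7
[2, 0, 8, 1, 0, 7, 3, 5] sum 26 len 8
[2, 0, 8, 1, 0, 7, 3, 5, 0] sum 26 len 9
[1, 0, 7, 3, 5, 0, 6] sum 22 len 7
[1, 0, 7, 3, 5, 0, 6, 3] sum 25 len 8
[3, 5, 0, 6, 3, 4] sum 21 len 6
[3, 5, 0, 6, 3, 4, 4] sum 25 len 7
[0, 6, 3, 4, 4, 7] sum 24 len 6
[0, 6, 3, 4, 4, 7, 2] sum 26 len 7
[4, 4, 7, 2, 8] sum 25 len 5
[4, 4, 7, 2, 8, 2] sum 27 len 6
[4, 7, 2, 8, 2, 3] sum 26 len 6
Longest length seen: 9.

9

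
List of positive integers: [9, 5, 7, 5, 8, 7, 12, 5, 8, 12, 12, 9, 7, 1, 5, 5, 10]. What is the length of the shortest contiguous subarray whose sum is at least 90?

Extend right; whenever the sum reaches 90, record the length and shrink from the left:
add 9: running sum 9 < 90
add 5: running sum 14 < 90
add 7: running sum 21 < 90
add 5: running sum 26 < 90
add 8: running sum 34 < 90
add 7: running sum 41 < 90
add 12: running sum 53 < 90
add 5: running sum 58 < 90
add 8: running sum 66 < 90
add 12: running sum 78 < 90
end 10: [9, 5, 7, 5, 8, 7, 12, 5, 8, 12, 12] sum 90, len 11
end 11: [5, 7, 5, 8, 7, 12, 5, 8, 12, 12, 9] sum 90, len 11
end 12: [7, 5, 8, 7, 12, 5, 8, 12, 12, 9, 7] sum 92, len 11
end 13: [7, 5, 8, 7, 12, 5, 8, 12, 12, 9, 7, 1] sum 93, len 12
end 14: [5, 8, 7, 12, 5, 8, 12, 12, 9, 7, 1, 5] sum 91, len 12
end 15: [8, 7, 12, 5, 8, 12, 12, 9, 7, 1, 5, 5] sum 91, len 12
end 16: [7, 12, 5, 8, 12, 12, 9, 7, 1, 5, 5, 10] sum 93, len 12
Shortest qualifying length: 11.

11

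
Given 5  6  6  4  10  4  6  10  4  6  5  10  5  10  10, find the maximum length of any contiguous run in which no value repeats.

[5] len 1
[5, 6] len 2
[6] len 1
[6, 4] len 2
[6, 4, 10] len 3
[10, 4] len 2
[10, 4, 6] len 3
[4, 6, 10] len 3
[6, 10, 4] len 3
[10, 4, 6] len 3
[10, 4, 6, 5] len 4
[4, 6, 5, 10] len 4
[10, 5] len 2
[5, 10] len 2
[10] len 1
Longest all-distinct length: 4.

4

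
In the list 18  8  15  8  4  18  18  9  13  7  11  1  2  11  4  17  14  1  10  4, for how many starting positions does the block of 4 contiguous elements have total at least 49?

[18, 8, 15, 8] → sum 49  ≥ 49 ✓
[8, 15, 8, 4] → sum 35
[15, 8, 4, 18] → sum 45
[8, 4, 18, 18] → sum 48
[4, 18, 18, 9] → sum 49  ≥ 49 ✓
[18, 18, 9, 13] → sum 58  ≥ 49 ✓
[18, 9, 13, 7] → sum 47
[9, 13, 7, 11] → sum 40
[13, 7, 11, 1] → sum 32
[7, 11, 1, 2] → sum 21
[11, 1, 2, 11] → sum 25
[1, 2, 11, 4] → sum 18
[2, 11, 4, 17] → sum 34
[11, 4, 17, 14] → sum 46
[4, 17, 14, 1] → sum 36
[17, 14, 1, 10] → sum 42
[14, 1, 10, 4] → sum 29
3 windows satisfy the condition.

3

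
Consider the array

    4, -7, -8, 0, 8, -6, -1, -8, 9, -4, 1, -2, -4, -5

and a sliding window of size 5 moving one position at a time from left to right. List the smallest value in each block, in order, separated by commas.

4 -7 -8 0 8 → min -8
-7 -8 0 8 -6 → min -8
-8 0 8 -6 -1 → min -8
0 8 -6 -1 -8 → min -8
8 -6 -1 -8 9 → min -8
-6 -1 -8 9 -4 → min -8
-1 -8 9 -4 1 → min -8
-8 9 -4 1 -2 → min -8
9 -4 1 -2 -4 → min -4
-4 1 -2 -4 -5 → min -5

-8, -8, -8, -8, -8, -8, -8, -8, -4, -5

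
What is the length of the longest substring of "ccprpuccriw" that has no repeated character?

[c] len 1
[c] len 1
[c, p] len 2
[c, p, r] len 3
[r, p] len 2
[r, p, u] len 3
[r, p, u, c] len 4
[c] len 1
[c, r] len 2
[c, r, i] len 3
[c, r, i, w] len 4
Longest all-distinct length: 4.

4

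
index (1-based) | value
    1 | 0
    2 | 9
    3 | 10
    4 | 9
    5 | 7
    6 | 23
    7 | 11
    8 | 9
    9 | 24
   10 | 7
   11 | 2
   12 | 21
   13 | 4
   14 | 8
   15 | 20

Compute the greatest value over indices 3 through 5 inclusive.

10

Elements at indices 3..5: 10, 9, 7
max(10, 9, 7) = 10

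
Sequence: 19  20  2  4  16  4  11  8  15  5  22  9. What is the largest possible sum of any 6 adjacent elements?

70

[19, 20, 2, 4, 16, 4] → sum 65
[20, 2, 4, 16, 4, 11] → sum 57
[2, 4, 16, 4, 11, 8] → sum 45
[4, 16, 4, 11, 8, 15] → sum 58
[16, 4, 11, 8, 15, 5] → sum 59
[4, 11, 8, 15, 5, 22] → sum 65
[11, 8, 15, 5, 22, 9] → sum 70
Largest of these is 70.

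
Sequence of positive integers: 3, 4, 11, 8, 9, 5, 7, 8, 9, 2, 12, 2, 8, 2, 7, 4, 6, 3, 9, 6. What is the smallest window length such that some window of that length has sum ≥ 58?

add 3: running sum 3 < 58
add 4: running sum 7 < 58
add 11: running sum 18 < 58
add 8: running sum 26 < 58
add 9: running sum 35 < 58
add 5: running sum 40 < 58
add 7: running sum 47 < 58
add 8: running sum 55 < 58
add 9: shortest ending here [4, 11, 8, 9, 5, 7, 8, 9] sum 61, len 8
add 2: shortest ending here [11, 8, 9, 5, 7, 8, 9, 2] sum 59, len 8
add 12: shortest ending here [8, 9, 5, 7, 8, 9, 2, 12] sum 60, len 8
add 2: shortest ending here [8, 9, 5, 7, 8, 9, 2, 12, 2] sum 62, len 9
add 8: shortest ending here [9, 5, 7, 8, 9, 2, 12, 2, 8] sum 62, len 9
add 2: shortest ending here [9, 5, 7, 8, 9, 2, 12, 2, 8, 2] sum 64, len 10
add 7: shortest ending here [5, 7, 8, 9, 2, 12, 2, 8, 2, 7] sum 62, len 10
add 4: shortest ending here [7, 8, 9, 2, 12, 2, 8, 2, 7, 4] sum 61, len 10
add 6: shortest ending here [8, 9, 2, 12, 2, 8, 2, 7, 4, 6] sum 60, len 10
add 3: shortest ending here [8, 9, 2, 12, 2, 8, 2, 7, 4, 6, 3] sum 63, len 11
add 9: shortest ending here [9, 2, 12, 2, 8, 2, 7, 4, 6, 3, 9] sum 64, len 11
add 6: shortest ending here [12, 2, 8, 2, 7, 4, 6, 3, 9, 6] sum 59, len 10
Shortest qualifying length: 8.

8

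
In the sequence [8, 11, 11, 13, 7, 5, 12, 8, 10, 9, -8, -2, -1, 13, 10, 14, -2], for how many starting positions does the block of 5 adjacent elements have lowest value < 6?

8 11 11 13 7 → min 7
11 11 13 7 5 → min 5  < 6 ✓
11 13 7 5 12 → min 5  < 6 ✓
13 7 5 12 8 → min 5  < 6 ✓
7 5 12 8 10 → min 5  < 6 ✓
5 12 8 10 9 → min 5  < 6 ✓
12 8 10 9 -8 → min -8  < 6 ✓
8 10 9 -8 -2 → min -8  < 6 ✓
10 9 -8 -2 -1 → min -8  < 6 ✓
9 -8 -2 -1 13 → min -8  < 6 ✓
-8 -2 -1 13 10 → min -8  < 6 ✓
-2 -1 13 10 14 → min -2  < 6 ✓
-1 13 10 14 -2 → min -2  < 6 ✓
12 windows satisfy the condition.

12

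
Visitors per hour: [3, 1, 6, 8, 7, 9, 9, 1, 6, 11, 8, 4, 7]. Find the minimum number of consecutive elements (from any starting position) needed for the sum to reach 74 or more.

add 3: running sum 3 < 74
add 1: running sum 4 < 74
add 6: running sum 10 < 74
add 8: running sum 18 < 74
add 7: running sum 25 < 74
add 9: running sum 34 < 74
add 9: running sum 43 < 74
add 1: running sum 44 < 74
add 6: running sum 50 < 74
add 11: running sum 61 < 74
add 8: running sum 69 < 74
add 4: running sum 73 < 74
end 12: [6, 8, 7, 9, 9, 1, 6, 11, 8, 4, 7] sum 76, len 11
Shortest qualifying length: 11.

11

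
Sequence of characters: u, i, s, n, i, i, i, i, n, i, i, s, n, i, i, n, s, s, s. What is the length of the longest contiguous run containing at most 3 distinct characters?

Extend right; when distinct count exceeds 3, shrink from the left:
[u] 1 distinct, len 1
[u, i] 2 distinct, len 2
[u, i, s] 3 distinct, len 3
[i, s, n] 3 distinct, len 3
[i, s, n, i] 3 distinct, len 4
[i, s, n, i, i] 3 distinct, len 5
[i, s, n, i, i, i] 3 distinct, len 6
[i, s, n, i, i, i, i] 3 distinct, len 7
[i, s, n, i, i, i, i, n] 3 distinct, len 8
[i, s, n, i, i, i, i, n, i] 3 distinct, len 9
[i, s, n, i, i, i, i, n, i, i] 3 distinct, len 10
[i, s, n, i, i, i, i, n, i, i, s] 3 distinct, len 11
[i, s, n, i, i, i, i, n, i, i, s, n] 3 distinct, len 12
[i, s, n, i, i, i, i, n, i, i, s, n, i] 3 distinct, len 13
[i, s, n, i, i, i, i, n, i, i, s, n, i, i] 3 distinct, len 14
[i, s, n, i, i, i, i, n, i, i, s, n, i, i, n] 3 distinct, len 15
[i, s, n, i, i, i, i, n, i, i, s, n, i, i, n, s] 3 distinct, len 16
[i, s, n, i, i, i, i, n, i, i, s, n, i, i, n, s, s] 3 distinct, len 17
[i, s, n, i, i, i, i, n, i, i, s, n, i, i, n, s, s, s] 3 distinct, len 18
Longest length with ≤3 distinct: 18.

18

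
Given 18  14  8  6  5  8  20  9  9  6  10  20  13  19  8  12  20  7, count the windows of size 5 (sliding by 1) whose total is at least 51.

[18, 14, 8, 6, 5] → sum 51  ≥ 51 ✓
[14, 8, 6, 5, 8] → sum 41
[8, 6, 5, 8, 20] → sum 47
[6, 5, 8, 20, 9] → sum 48
[5, 8, 20, 9, 9] → sum 51  ≥ 51 ✓
[8, 20, 9, 9, 6] → sum 52  ≥ 51 ✓
[20, 9, 9, 6, 10] → sum 54  ≥ 51 ✓
[9, 9, 6, 10, 20] → sum 54  ≥ 51 ✓
[9, 6, 10, 20, 13] → sum 58  ≥ 51 ✓
[6, 10, 20, 13, 19] → sum 68  ≥ 51 ✓
[10, 20, 13, 19, 8] → sum 70  ≥ 51 ✓
[20, 13, 19, 8, 12] → sum 72  ≥ 51 ✓
[13, 19, 8, 12, 20] → sum 72  ≥ 51 ✓
[19, 8, 12, 20, 7] → sum 66  ≥ 51 ✓
11 windows satisfy the condition.

11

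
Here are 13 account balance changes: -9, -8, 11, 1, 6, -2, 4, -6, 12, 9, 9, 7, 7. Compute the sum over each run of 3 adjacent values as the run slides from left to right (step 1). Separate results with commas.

[-9, -8, 11] → sum -6
[-8, 11, 1] → sum 4
[11, 1, 6] → sum 18
[1, 6, -2] → sum 5
[6, -2, 4] → sum 8
[-2, 4, -6] → sum -4
[4, -6, 12] → sum 10
[-6, 12, 9] → sum 15
[12, 9, 9] → sum 30
[9, 9, 7] → sum 25
[9, 7, 7] → sum 23

-6, 4, 18, 5, 8, -4, 10, 15, 30, 25, 23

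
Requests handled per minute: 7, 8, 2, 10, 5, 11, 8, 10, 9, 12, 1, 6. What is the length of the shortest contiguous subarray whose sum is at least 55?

6

add 7: running sum 7 < 55
add 8: running sum 15 < 55
add 2: running sum 17 < 55
add 10: running sum 27 < 55
add 5: running sum 32 < 55
add 11: running sum 43 < 55
add 8: running sum 51 < 55
end 7: [7, 8, 2, 10, 5, 11, 8, 10] sum 61, len 8
end 8: [2, 10, 5, 11, 8, 10, 9] sum 55, len 7
end 9: [5, 11, 8, 10, 9, 12] sum 55, len 6
end 10: [5, 11, 8, 10, 9, 12, 1] sum 56, len 7
end 11: [11, 8, 10, 9, 12, 1, 6] sum 57, len 7
Shortest qualifying length: 6.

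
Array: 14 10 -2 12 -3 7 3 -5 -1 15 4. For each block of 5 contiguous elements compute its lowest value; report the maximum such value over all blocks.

[14, 10, -2, 12, -3] → min -3
[10, -2, 12, -3, 7] → min -3
[-2, 12, -3, 7, 3] → min -3
[12, -3, 7, 3, -5] → min -5
[-3, 7, 3, -5, -1] → min -5
[7, 3, -5, -1, 15] → min -5
[3, -5, -1, 15, 4] → min -5
Maximum of these is -3.

-3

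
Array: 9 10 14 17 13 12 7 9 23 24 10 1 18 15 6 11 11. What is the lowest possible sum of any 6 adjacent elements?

61

(9, 10, 14, 17, 13, 12) → sum 75
(10, 14, 17, 13, 12, 7) → sum 73
(14, 17, 13, 12, 7, 9) → sum 72
(17, 13, 12, 7, 9, 23) → sum 81
(13, 12, 7, 9, 23, 24) → sum 88
(12, 7, 9, 23, 24, 10) → sum 85
(7, 9, 23, 24, 10, 1) → sum 74
(9, 23, 24, 10, 1, 18) → sum 85
(23, 24, 10, 1, 18, 15) → sum 91
(24, 10, 1, 18, 15, 6) → sum 74
(10, 1, 18, 15, 6, 11) → sum 61
(1, 18, 15, 6, 11, 11) → sum 62
Lowest of these is 61.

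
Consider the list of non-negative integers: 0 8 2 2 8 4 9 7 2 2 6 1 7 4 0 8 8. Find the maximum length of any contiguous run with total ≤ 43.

10

Extend to the right; shrink from the left whenever the sum exceeds 43:
[0] sum 0 len 1
[0, 8] sum 8 len 2
[0, 8, 2] sum 10 len 3
[0, 8, 2, 2] sum 12 len 4
[0, 8, 2, 2, 8] sum 20 len 5
[0, 8, 2, 2, 8, 4] sum 24 len 6
[0, 8, 2, 2, 8, 4, 9] sum 33 len 7
[0, 8, 2, 2, 8, 4, 9, 7] sum 40 len 8
[0, 8, 2, 2, 8, 4, 9, 7, 2] sum 42 len 9
[2, 2, 8, 4, 9, 7, 2, 2] sum 36 len 8
[2, 2, 8, 4, 9, 7, 2, 2, 6] sum 42 len 9
[2, 2, 8, 4, 9, 7, 2, 2, 6, 1] sum 43 len 10
[4, 9, 7, 2, 2, 6, 1, 7] sum 38 len 8
[4, 9, 7, 2, 2, 6, 1, 7, 4] sum 42 len 9
[4, 9, 7, 2, 2, 6, 1, 7, 4, 0] sum 42 len 10
[7, 2, 2, 6, 1, 7, 4, 0, 8] sum 37 len 9
[2, 2, 6, 1, 7, 4, 0, 8, 8] sum 38 len 9
Longest length seen: 10.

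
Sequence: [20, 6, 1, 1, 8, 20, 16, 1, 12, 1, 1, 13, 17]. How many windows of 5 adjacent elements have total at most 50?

8

(20, 6, 1, 1, 8) → sum 36  ≤ 50 ✓
(6, 1, 1, 8, 20) → sum 36  ≤ 50 ✓
(1, 1, 8, 20, 16) → sum 46  ≤ 50 ✓
(1, 8, 20, 16, 1) → sum 46  ≤ 50 ✓
(8, 20, 16, 1, 12) → sum 57
(20, 16, 1, 12, 1) → sum 50  ≤ 50 ✓
(16, 1, 12, 1, 1) → sum 31  ≤ 50 ✓
(1, 12, 1, 1, 13) → sum 28  ≤ 50 ✓
(12, 1, 1, 13, 17) → sum 44  ≤ 50 ✓
8 windows satisfy the condition.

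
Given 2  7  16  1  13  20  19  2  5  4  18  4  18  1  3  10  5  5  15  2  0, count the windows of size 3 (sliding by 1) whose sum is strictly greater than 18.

[2, 7, 16] → sum 25  > 18 ✓
[7, 16, 1] → sum 24  > 18 ✓
[16, 1, 13] → sum 30  > 18 ✓
[1, 13, 20] → sum 34  > 18 ✓
[13, 20, 19] → sum 52  > 18 ✓
[20, 19, 2] → sum 41  > 18 ✓
[19, 2, 5] → sum 26  > 18 ✓
[2, 5, 4] → sum 11
[5, 4, 18] → sum 27  > 18 ✓
[4, 18, 4] → sum 26  > 18 ✓
[18, 4, 18] → sum 40  > 18 ✓
[4, 18, 1] → sum 23  > 18 ✓
[18, 1, 3] → sum 22  > 18 ✓
[1, 3, 10] → sum 14
[3, 10, 5] → sum 18
[10, 5, 5] → sum 20  > 18 ✓
[5, 5, 15] → sum 25  > 18 ✓
[5, 15, 2] → sum 22  > 18 ✓
[15, 2, 0] → sum 17
15 windows satisfy the condition.

15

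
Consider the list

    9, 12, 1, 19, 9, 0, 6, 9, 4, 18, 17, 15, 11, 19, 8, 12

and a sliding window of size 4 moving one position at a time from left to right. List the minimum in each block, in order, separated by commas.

9 12 1 19 → min 1
12 1 19 9 → min 1
1 19 9 0 → min 0
19 9 0 6 → min 0
9 0 6 9 → min 0
0 6 9 4 → min 0
6 9 4 18 → min 4
9 4 18 17 → min 4
4 18 17 15 → min 4
18 17 15 11 → min 11
17 15 11 19 → min 11
15 11 19 8 → min 8
11 19 8 12 → min 8

1, 1, 0, 0, 0, 0, 4, 4, 4, 11, 11, 8, 8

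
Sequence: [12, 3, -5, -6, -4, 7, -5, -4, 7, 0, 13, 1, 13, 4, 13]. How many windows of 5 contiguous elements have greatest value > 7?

[12, 3, -5, -6, -4] → max 12  > 7 ✓
[3, -5, -6, -4, 7] → max 7
[-5, -6, -4, 7, -5] → max 7
[-6, -4, 7, -5, -4] → max 7
[-4, 7, -5, -4, 7] → max 7
[7, -5, -4, 7, 0] → max 7
[-5, -4, 7, 0, 13] → max 13  > 7 ✓
[-4, 7, 0, 13, 1] → max 13  > 7 ✓
[7, 0, 13, 1, 13] → max 13  > 7 ✓
[0, 13, 1, 13, 4] → max 13  > 7 ✓
[13, 1, 13, 4, 13] → max 13  > 7 ✓
6 windows satisfy the condition.

6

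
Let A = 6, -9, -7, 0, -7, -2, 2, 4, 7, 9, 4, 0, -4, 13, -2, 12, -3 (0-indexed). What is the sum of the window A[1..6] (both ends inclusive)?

-23

Elements at indices 1..6: -9, -7, 0, -7, -2, 2
sum(-9, -7, 0, -7, -2, 2) = -23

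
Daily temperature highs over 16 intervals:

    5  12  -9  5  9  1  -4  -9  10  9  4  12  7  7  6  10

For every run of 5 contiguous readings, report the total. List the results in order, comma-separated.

22, 18, 2, 2, 7, 7, 10, 26, 42, 39, 36, 42

[5, 12, -9, 5, 9] → sum 22
[12, -9, 5, 9, 1] → sum 18
[-9, 5, 9, 1, -4] → sum 2
[5, 9, 1, -4, -9] → sum 2
[9, 1, -4, -9, 10] → sum 7
[1, -4, -9, 10, 9] → sum 7
[-4, -9, 10, 9, 4] → sum 10
[-9, 10, 9, 4, 12] → sum 26
[10, 9, 4, 12, 7] → sum 42
[9, 4, 12, 7, 7] → sum 39
[4, 12, 7, 7, 6] → sum 36
[12, 7, 7, 6, 10] → sum 42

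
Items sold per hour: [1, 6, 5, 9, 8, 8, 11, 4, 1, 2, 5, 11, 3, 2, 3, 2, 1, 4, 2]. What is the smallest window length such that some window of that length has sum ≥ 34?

4

add 1: running sum 1 < 34
add 6: running sum 7 < 34
add 5: running sum 12 < 34
add 9: running sum 21 < 34
add 8: running sum 29 < 34
end 5: [6, 5, 9, 8, 8] sum 36, len 5
end 6: [9, 8, 8, 11] sum 36, len 4
end 7: [9, 8, 8, 11, 4] sum 40, len 5
end 8: [9, 8, 8, 11, 4, 1] sum 41, len 6
end 9: [8, 8, 11, 4, 1, 2] sum 34, len 6
end 10: [8, 8, 11, 4, 1, 2, 5] sum 39, len 7
end 11: [11, 4, 1, 2, 5, 11] sum 34, len 6
end 12: [11, 4, 1, 2, 5, 11, 3] sum 37, len 7
end 13: [11, 4, 1, 2, 5, 11, 3, 2] sum 39, len 8
end 14: [11, 4, 1, 2, 5, 11, 3, 2, 3] sum 42, len 9
end 15: [11, 4, 1, 2, 5, 11, 3, 2, 3, 2] sum 44, len 10
end 16: [4, 1, 2, 5, 11, 3, 2, 3, 2, 1] sum 34, len 10
end 17: [1, 2, 5, 11, 3, 2, 3, 2, 1, 4] sum 34, len 10
end 18: [2, 5, 11, 3, 2, 3, 2, 1, 4, 2] sum 35, len 10
Shortest qualifying length: 4.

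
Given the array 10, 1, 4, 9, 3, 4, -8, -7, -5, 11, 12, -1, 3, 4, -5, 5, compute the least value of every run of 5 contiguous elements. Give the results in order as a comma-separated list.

1, 1, -8, -8, -8, -8, -8, -7, -5, -1, -5, -5

[10, 1, 4, 9, 3] → min 1
[1, 4, 9, 3, 4] → min 1
[4, 9, 3, 4, -8] → min -8
[9, 3, 4, -8, -7] → min -8
[3, 4, -8, -7, -5] → min -8
[4, -8, -7, -5, 11] → min -8
[-8, -7, -5, 11, 12] → min -8
[-7, -5, 11, 12, -1] → min -7
[-5, 11, 12, -1, 3] → min -5
[11, 12, -1, 3, 4] → min -1
[12, -1, 3, 4, -5] → min -5
[-1, 3, 4, -5, 5] → min -5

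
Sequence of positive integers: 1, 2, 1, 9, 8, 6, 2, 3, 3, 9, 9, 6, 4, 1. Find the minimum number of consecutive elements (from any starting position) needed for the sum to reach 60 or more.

add 1: running sum 1 < 60
add 2: running sum 3 < 60
add 1: running sum 4 < 60
add 9: running sum 13 < 60
add 8: running sum 21 < 60
add 6: running sum 27 < 60
add 2: running sum 29 < 60
add 3: running sum 32 < 60
add 3: running sum 35 < 60
add 9: running sum 44 < 60
add 9: running sum 53 < 60
add 6: running sum 59 < 60
add 4: shortest ending here [1, 9, 8, 6, 2, 3, 3, 9, 9, 6, 4] sum 60, len 11
add 1: shortest ending here [9, 8, 6, 2, 3, 3, 9, 9, 6, 4, 1] sum 60, len 11
Shortest qualifying length: 11.

11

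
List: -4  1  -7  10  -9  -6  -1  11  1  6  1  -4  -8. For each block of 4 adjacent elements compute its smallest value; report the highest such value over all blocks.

Each size-4 window and its min:
(-4, 1, -7, 10) → min -7
(1, -7, 10, -9) → min -9
(-7, 10, -9, -6) → min -9
(10, -9, -6, -1) → min -9
(-9, -6, -1, 11) → min -9
(-6, -1, 11, 1) → min -6
(-1, 11, 1, 6) → min -1
(11, 1, 6, 1) → min 1
(1, 6, 1, -4) → min -4
(6, 1, -4, -8) → min -8
Highest of these is 1.

1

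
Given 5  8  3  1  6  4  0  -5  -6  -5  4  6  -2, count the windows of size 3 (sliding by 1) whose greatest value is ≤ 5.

4

(5, 8, 3) → max 8
(8, 3, 1) → max 8
(3, 1, 6) → max 6
(1, 6, 4) → max 6
(6, 4, 0) → max 6
(4, 0, -5) → max 4  ≤ 5 ✓
(0, -5, -6) → max 0  ≤ 5 ✓
(-5, -6, -5) → max -5  ≤ 5 ✓
(-6, -5, 4) → max 4  ≤ 5 ✓
(-5, 4, 6) → max 6
(4, 6, -2) → max 6
4 windows satisfy the condition.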